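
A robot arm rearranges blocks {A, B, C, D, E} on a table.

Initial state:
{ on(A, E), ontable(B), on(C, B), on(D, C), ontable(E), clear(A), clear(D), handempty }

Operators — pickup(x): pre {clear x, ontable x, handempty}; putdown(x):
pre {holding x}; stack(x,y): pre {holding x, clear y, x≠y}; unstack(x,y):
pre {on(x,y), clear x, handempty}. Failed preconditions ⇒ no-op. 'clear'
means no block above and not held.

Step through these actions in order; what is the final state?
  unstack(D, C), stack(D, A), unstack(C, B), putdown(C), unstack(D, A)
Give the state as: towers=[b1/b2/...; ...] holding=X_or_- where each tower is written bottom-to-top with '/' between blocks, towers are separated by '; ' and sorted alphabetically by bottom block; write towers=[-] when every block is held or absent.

towers=[B; C; E/A] holding=D

step 1 (unstack(D, C)): towers=[B/C; E/A] holding=D
step 2 (stack(D, A)): towers=[B/C; E/A/D] holding=-
step 3 (unstack(C, B)): towers=[B; E/A/D] holding=C
step 4 (putdown(C)): towers=[B; C; E/A/D] holding=-
step 5 (unstack(D, A)): towers=[B; C; E/A] holding=D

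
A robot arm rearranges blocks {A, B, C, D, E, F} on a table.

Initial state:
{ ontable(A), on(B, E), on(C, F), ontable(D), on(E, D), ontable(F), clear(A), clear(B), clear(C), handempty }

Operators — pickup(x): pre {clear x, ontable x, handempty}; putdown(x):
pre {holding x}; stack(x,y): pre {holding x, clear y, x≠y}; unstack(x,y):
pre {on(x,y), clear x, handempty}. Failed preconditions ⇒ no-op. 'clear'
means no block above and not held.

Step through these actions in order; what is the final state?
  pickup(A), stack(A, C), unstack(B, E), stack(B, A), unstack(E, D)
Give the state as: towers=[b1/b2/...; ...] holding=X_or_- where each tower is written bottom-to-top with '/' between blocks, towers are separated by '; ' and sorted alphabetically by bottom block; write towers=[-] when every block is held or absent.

step 1 (pickup(A)): towers=[D/E/B; F/C] holding=A
step 2 (stack(A, C)): towers=[D/E/B; F/C/A] holding=-
step 3 (unstack(B, E)): towers=[D/E; F/C/A] holding=B
step 4 (stack(B, A)): towers=[D/E; F/C/A/B] holding=-
step 5 (unstack(E, D)): towers=[D; F/C/A/B] holding=E

towers=[D; F/C/A/B] holding=E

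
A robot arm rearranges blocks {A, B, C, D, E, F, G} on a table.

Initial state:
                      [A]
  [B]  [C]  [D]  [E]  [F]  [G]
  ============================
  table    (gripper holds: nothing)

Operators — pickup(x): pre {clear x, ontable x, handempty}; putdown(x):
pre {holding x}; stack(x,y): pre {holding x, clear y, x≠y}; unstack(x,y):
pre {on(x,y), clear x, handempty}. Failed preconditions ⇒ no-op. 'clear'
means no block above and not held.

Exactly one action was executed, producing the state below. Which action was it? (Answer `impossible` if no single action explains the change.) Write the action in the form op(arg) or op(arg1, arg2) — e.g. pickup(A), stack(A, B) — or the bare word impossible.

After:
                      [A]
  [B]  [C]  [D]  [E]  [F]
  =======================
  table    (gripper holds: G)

target: towers=[B; C; D; E; F/A] holding=G
         pickup(B) → towers=[C; D; E; F/A; G] holding=B
         pickup(G) → towers=[B; C; D; E; F/A] holding=G  ← match
         pickup(D) → towers=[B; C; E; F/A; G] holding=D
     unstack(A, F) → towers=[B; C; D; E; F; G] holding=A
         pickup(E) → towers=[B; C; D; F/A; G] holding=E
         pickup(C) → towers=[B; D; E; F/A; G] holding=C

pickup(G)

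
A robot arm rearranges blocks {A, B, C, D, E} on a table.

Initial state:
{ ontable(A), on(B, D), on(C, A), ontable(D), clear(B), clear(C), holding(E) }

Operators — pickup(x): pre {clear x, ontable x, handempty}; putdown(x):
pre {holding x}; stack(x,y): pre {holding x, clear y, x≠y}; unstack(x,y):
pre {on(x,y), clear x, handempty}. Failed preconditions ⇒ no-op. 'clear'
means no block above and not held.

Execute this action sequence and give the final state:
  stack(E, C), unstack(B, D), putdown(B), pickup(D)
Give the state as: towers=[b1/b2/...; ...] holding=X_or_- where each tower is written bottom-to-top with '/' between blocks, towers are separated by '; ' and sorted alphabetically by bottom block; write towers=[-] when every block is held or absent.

step 1 (stack(E, C)): towers=[A/C/E; D/B] holding=-
step 2 (unstack(B, D)): towers=[A/C/E; D] holding=B
step 3 (putdown(B)): towers=[A/C/E; B; D] holding=-
step 4 (pickup(D)): towers=[A/C/E; B] holding=D

towers=[A/C/E; B] holding=D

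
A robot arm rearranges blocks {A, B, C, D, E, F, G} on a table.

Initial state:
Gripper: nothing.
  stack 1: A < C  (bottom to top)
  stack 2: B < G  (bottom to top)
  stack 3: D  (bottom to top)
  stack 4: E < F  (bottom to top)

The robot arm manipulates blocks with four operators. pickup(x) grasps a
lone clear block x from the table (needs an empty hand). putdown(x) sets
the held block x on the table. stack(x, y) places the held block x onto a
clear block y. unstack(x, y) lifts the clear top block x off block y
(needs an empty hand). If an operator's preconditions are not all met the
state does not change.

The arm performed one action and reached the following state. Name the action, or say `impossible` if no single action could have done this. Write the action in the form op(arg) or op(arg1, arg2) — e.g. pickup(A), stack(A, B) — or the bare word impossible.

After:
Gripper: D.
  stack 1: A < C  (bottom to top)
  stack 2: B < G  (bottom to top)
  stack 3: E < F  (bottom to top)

pickup(D)

target: towers=[A/C; B/G; E/F] holding=D
     unstack(F, E) → towers=[A/C; B/G; D; E] holding=F
     unstack(G, B) → towers=[A/C; B; D; E/F] holding=G
         pickup(D) → towers=[A/C; B/G; E/F] holding=D  ← match
     unstack(C, A) → towers=[A; B/G; D; E/F] holding=C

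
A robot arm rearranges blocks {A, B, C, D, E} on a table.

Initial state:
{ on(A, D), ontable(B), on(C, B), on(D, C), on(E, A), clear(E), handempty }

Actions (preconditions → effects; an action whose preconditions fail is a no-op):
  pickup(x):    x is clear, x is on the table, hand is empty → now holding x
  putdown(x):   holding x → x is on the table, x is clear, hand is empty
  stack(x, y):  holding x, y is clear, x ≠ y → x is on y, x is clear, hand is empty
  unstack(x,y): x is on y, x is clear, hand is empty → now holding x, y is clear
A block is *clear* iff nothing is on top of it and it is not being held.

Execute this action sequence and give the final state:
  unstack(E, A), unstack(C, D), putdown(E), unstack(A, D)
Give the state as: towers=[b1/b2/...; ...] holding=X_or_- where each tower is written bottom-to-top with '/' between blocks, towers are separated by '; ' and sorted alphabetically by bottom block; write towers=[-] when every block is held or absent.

towers=[B/C/D; E] holding=A

step 1 (unstack(E, A)): towers=[B/C/D/A] holding=E
step 2 (unstack(C, D)) [no-op]: towers=[B/C/D/A] holding=E
step 3 (putdown(E)): towers=[B/C/D/A; E] holding=-
step 4 (unstack(A, D)): towers=[B/C/D; E] holding=A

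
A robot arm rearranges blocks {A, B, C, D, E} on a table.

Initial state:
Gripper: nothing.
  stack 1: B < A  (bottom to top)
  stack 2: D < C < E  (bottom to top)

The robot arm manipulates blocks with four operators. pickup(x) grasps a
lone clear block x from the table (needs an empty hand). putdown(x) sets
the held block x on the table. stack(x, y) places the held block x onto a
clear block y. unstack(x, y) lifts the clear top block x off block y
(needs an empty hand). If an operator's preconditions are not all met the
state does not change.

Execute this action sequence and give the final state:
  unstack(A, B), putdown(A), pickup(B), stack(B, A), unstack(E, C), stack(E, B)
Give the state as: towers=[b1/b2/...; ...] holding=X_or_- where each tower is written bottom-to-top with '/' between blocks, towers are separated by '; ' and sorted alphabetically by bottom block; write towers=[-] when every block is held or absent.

step 1 (unstack(A, B)): towers=[B; D/C/E] holding=A
step 2 (putdown(A)): towers=[A; B; D/C/E] holding=-
step 3 (pickup(B)): towers=[A; D/C/E] holding=B
step 4 (stack(B, A)): towers=[A/B; D/C/E] holding=-
step 5 (unstack(E, C)): towers=[A/B; D/C] holding=E
step 6 (stack(E, B)): towers=[A/B/E; D/C] holding=-

towers=[A/B/E; D/C] holding=-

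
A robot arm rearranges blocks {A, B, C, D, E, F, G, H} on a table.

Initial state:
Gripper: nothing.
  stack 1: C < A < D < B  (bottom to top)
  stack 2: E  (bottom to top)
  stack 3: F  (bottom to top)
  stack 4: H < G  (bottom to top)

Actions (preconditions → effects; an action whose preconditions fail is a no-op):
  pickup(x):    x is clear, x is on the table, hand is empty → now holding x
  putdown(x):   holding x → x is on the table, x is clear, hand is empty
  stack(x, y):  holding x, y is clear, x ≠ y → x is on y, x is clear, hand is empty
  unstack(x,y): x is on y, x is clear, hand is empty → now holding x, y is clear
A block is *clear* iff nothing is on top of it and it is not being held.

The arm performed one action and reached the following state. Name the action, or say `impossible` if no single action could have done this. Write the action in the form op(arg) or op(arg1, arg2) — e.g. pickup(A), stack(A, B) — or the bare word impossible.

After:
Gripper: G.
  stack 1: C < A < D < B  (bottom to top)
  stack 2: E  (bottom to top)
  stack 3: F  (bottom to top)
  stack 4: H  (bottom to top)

target: towers=[C/A/D/B; E; F; H] holding=G
     unstack(G, H) → towers=[C/A/D/B; E; F; H] holding=G  ← match
         pickup(E) → towers=[C/A/D/B; F; H/G] holding=E
     unstack(B, D) → towers=[C/A/D; E; F; H/G] holding=B
         pickup(F) → towers=[C/A/D/B; E; H/G] holding=F

unstack(G, H)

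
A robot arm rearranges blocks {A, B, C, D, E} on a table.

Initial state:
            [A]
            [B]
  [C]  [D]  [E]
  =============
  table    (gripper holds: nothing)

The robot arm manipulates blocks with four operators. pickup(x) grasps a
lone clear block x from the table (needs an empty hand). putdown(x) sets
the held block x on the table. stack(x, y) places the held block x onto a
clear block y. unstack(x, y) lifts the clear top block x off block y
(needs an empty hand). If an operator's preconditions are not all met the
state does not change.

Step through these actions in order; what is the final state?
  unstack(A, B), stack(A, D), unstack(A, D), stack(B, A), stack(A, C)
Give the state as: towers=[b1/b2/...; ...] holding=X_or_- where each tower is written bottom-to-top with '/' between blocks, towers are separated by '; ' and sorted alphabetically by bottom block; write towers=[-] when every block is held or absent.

step 1 (unstack(A, B)): towers=[C; D; E/B] holding=A
step 2 (stack(A, D)): towers=[C; D/A; E/B] holding=-
step 3 (unstack(A, D)): towers=[C; D; E/B] holding=A
step 4 (stack(B, A)) [no-op]: towers=[C; D; E/B] holding=A
step 5 (stack(A, C)): towers=[C/A; D; E/B] holding=-

towers=[C/A; D; E/B] holding=-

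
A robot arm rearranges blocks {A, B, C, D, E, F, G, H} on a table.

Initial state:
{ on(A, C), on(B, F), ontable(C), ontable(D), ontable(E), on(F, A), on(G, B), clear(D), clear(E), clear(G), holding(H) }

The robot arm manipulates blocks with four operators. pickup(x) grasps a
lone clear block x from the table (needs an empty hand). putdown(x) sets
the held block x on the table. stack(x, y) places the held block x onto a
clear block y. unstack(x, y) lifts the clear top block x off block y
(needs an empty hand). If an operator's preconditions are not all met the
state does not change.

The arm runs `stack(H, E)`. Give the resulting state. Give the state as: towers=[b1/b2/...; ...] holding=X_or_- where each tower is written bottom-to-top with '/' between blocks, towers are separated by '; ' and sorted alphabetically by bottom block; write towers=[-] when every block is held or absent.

before: towers=[C/A/F/B/G; D; E] holding=H
pre[stack(H, E)]: holding(H) yes, clear(E) yes, H≠E yes
all met → apply stack(H, E)
after:  towers=[C/A/F/B/G; D; E/H] holding=-

towers=[C/A/F/B/G; D; E/H] holding=-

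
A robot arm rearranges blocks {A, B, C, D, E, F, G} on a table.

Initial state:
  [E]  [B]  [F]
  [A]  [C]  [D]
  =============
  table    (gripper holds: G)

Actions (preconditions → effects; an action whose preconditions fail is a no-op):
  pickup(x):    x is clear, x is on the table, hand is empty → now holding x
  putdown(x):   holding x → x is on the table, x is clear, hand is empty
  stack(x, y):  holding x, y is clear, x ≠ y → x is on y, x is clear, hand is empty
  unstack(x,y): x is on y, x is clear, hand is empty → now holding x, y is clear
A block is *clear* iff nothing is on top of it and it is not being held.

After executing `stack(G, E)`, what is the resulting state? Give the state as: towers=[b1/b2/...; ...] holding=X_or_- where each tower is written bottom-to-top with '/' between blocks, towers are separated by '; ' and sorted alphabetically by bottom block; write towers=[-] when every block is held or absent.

before: towers=[A/E; C/B; D/F] holding=G
pre[stack(G, E)]: holding(G) yes, clear(E) yes, G≠E yes
all met → apply stack(G, E)
after:  towers=[A/E/G; C/B; D/F] holding=-

towers=[A/E/G; C/B; D/F] holding=-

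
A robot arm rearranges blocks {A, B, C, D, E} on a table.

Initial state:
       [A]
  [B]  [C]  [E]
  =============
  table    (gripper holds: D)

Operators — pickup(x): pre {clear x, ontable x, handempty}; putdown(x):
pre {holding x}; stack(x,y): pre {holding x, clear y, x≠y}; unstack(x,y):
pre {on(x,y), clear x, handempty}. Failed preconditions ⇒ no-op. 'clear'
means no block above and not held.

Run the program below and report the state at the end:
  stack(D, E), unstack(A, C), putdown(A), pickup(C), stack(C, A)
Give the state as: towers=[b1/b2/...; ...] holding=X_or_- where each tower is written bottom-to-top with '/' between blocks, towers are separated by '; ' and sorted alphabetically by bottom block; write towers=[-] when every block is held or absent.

step 1 (stack(D, E)): towers=[B; C/A; E/D] holding=-
step 2 (unstack(A, C)): towers=[B; C; E/D] holding=A
step 3 (putdown(A)): towers=[A; B; C; E/D] holding=-
step 4 (pickup(C)): towers=[A; B; E/D] holding=C
step 5 (stack(C, A)): towers=[A/C; B; E/D] holding=-

towers=[A/C; B; E/D] holding=-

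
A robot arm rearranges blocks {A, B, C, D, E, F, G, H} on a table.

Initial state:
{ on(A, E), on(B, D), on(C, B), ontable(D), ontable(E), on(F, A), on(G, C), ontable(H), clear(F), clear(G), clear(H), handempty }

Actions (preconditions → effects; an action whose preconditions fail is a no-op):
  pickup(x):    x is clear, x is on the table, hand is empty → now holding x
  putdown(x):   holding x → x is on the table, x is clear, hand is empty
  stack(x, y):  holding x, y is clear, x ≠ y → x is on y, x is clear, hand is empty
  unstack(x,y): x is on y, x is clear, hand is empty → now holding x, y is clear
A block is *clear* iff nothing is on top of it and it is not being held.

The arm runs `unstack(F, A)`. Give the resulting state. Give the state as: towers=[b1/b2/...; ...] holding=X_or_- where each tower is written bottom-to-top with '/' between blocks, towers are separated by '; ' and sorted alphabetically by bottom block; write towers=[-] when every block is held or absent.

towers=[D/B/C/G; E/A; H] holding=F

before: towers=[D/B/C/G; E/A/F; H] holding=-
pre[unstack(F, A)]: on(F,A) yes, clear(F) yes, handempty yes
all met → apply unstack(F, A)
after:  towers=[D/B/C/G; E/A; H] holding=F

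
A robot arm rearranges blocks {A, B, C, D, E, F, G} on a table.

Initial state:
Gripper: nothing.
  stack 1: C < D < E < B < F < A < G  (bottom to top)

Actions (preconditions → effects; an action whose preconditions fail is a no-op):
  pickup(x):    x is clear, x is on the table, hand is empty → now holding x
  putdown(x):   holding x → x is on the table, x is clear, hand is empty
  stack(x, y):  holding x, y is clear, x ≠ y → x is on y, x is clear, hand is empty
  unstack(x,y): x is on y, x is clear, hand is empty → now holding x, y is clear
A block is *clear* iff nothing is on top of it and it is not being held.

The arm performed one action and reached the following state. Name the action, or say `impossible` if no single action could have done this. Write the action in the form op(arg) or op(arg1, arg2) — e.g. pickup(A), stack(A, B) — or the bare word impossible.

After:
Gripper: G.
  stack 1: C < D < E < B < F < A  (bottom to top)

target: towers=[C/D/E/B/F/A] holding=G
     unstack(G, A) → towers=[C/D/E/B/F/A] holding=G  ← match

unstack(G, A)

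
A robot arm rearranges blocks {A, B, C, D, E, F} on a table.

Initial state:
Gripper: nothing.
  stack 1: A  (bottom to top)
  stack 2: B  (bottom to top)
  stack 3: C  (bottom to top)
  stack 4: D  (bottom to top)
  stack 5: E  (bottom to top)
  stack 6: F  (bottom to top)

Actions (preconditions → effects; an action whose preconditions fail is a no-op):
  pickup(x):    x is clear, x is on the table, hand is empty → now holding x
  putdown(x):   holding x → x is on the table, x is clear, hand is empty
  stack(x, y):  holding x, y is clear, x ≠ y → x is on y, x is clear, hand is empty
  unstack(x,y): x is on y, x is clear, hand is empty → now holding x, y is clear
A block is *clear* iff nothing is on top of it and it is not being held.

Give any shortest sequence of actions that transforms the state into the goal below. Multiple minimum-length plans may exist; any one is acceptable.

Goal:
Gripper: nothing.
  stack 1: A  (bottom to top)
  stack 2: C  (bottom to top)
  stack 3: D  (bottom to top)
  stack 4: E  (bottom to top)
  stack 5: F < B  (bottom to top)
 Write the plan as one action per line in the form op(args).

step 1 (pickup(B)): towers=[A; C; D; E; F] holding=B
step 2 (stack(B, F)): towers=[A; C; D; E; F/B] holding=-
goal check: towers=[A; C; D; E; F/B] holding=- — reached (length 2, optimal by BFS)

pickup(B)
stack(B, F)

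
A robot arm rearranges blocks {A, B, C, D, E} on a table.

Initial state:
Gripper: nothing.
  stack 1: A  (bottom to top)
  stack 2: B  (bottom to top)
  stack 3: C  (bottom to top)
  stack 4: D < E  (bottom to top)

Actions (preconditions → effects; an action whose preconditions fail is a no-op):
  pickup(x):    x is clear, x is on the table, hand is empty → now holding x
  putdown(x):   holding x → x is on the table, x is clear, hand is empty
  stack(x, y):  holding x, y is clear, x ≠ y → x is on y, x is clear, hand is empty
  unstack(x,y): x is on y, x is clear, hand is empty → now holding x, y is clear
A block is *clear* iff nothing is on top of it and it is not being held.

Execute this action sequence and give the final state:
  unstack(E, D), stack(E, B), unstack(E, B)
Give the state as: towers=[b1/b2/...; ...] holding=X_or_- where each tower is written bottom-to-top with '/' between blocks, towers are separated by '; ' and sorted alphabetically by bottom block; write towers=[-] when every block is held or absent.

towers=[A; B; C; D] holding=E

step 1 (unstack(E, D)): towers=[A; B; C; D] holding=E
step 2 (stack(E, B)): towers=[A; B/E; C; D] holding=-
step 3 (unstack(E, B)): towers=[A; B; C; D] holding=E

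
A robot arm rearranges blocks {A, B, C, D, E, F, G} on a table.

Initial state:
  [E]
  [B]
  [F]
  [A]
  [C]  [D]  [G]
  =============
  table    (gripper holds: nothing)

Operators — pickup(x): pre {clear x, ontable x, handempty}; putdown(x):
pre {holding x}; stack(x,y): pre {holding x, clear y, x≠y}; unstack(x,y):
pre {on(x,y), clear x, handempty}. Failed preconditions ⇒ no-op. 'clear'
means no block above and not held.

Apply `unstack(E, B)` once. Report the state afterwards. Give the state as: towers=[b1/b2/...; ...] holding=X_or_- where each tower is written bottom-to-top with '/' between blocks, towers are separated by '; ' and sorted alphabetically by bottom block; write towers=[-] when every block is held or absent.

towers=[C/A/F/B; D; G] holding=E

before: towers=[C/A/F/B/E; D; G] holding=-
pre[unstack(E, B)]: on(E,B) ok, clear(E) ok, handempty ok
all met → apply unstack(E, B)
after:  towers=[C/A/F/B; D; G] holding=E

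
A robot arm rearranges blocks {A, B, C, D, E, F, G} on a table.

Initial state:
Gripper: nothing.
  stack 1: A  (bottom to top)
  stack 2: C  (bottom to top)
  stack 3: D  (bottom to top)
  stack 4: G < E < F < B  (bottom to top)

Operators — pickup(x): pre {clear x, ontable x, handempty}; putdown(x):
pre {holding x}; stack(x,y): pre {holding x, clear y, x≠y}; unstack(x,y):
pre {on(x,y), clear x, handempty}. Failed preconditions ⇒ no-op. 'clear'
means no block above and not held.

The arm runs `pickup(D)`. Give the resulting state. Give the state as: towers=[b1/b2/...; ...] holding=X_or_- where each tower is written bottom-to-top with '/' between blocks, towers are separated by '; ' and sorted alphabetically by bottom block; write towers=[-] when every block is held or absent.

before: towers=[A; C; D; G/E/F/B] holding=-
pre[pickup(D)]: clear(D) ok, ontable(D) ok, handempty ok
all met → apply pickup(D)
after:  towers=[A; C; G/E/F/B] holding=D

towers=[A; C; G/E/F/B] holding=D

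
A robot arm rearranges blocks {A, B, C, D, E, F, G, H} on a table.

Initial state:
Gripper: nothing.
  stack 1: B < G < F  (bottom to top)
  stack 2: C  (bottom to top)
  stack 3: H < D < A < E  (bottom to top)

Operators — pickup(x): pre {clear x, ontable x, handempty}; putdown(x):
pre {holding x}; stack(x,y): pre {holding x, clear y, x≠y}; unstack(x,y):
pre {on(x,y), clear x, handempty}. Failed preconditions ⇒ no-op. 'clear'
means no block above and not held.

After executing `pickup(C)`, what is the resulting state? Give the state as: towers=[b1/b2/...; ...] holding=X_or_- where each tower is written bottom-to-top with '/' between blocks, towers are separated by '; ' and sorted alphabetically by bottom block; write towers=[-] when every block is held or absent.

before: towers=[B/G/F; C; H/D/A/E] holding=-
pre[pickup(C)]: clear(C) ✓, ontable(C) ✓, handempty ✓
all met → apply pickup(C)
after:  towers=[B/G/F; H/D/A/E] holding=C

towers=[B/G/F; H/D/A/E] holding=C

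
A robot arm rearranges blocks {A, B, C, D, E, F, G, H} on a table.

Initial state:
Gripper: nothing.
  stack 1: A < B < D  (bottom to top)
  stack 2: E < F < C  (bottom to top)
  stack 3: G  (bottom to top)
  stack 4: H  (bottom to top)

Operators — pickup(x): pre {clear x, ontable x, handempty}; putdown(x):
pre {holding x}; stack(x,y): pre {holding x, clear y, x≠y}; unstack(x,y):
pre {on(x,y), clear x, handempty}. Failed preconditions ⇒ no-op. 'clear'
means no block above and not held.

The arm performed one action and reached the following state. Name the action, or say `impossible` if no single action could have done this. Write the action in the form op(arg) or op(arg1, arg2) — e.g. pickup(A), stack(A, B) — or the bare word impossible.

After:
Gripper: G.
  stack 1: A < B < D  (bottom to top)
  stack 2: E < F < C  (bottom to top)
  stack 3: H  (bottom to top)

target: towers=[A/B/D; E/F/C; H] holding=G
         pickup(G) → towers=[A/B/D; E/F/C; H] holding=G  ← match
         pickup(H) → towers=[A/B/D; E/F/C; G] holding=H
     unstack(D, B) → towers=[A/B; E/F/C; G; H] holding=D
     unstack(C, F) → towers=[A/B/D; E/F; G; H] holding=C

pickup(G)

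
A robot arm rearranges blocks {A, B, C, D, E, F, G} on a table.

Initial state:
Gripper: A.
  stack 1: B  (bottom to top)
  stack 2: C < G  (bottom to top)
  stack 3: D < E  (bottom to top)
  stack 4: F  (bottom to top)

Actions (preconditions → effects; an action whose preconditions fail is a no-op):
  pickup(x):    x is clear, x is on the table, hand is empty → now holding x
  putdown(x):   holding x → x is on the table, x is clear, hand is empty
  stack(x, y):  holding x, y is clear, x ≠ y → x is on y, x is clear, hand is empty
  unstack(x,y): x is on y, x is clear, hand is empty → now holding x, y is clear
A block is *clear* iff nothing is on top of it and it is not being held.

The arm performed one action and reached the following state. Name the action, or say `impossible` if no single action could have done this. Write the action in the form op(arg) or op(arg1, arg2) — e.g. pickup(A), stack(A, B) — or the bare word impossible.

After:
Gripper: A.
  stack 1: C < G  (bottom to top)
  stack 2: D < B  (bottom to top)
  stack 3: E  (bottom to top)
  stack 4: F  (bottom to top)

target: towers=[C/G; D/B; E; F] holding=A
        putdown(A) → towers=[A; B; C/G; D/E; F] holding=-
       stack(A, B) → towers=[B/A; C/G; D/E; F] holding=-
       stack(A, F) → towers=[B; C/G; D/E; F/A] holding=-
       stack(A, G) → towers=[B; C/G/A; D/E; F] holding=-
       stack(A, E) → towers=[B; C/G; D/E/A; F] holding=-
none of the 5 applicable actions match → impossible

impossible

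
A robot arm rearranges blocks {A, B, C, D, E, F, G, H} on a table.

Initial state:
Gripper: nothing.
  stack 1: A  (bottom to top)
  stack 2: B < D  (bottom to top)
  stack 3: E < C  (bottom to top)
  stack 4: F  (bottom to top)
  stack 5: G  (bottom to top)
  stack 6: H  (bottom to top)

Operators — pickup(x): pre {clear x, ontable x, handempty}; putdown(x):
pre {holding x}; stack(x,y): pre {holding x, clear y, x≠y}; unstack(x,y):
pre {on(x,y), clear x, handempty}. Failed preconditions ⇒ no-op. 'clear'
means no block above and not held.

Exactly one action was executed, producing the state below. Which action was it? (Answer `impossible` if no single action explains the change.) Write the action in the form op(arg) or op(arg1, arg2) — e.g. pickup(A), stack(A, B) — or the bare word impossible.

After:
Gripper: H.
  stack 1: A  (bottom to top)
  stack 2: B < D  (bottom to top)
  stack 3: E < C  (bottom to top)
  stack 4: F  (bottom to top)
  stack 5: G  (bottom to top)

target: towers=[A; B/D; E/C; F; G] holding=H
         pickup(G) → towers=[A; B/D; E/C; F; H] holding=G
         pickup(A) → towers=[B/D; E/C; F; G; H] holding=A
         pickup(H) → towers=[A; B/D; E/C; F; G] holding=H  ← match
         pickup(F) → towers=[A; B/D; E/C; G; H] holding=F
     unstack(D, B) → towers=[A; B; E/C; F; G; H] holding=D
     unstack(C, E) → towers=[A; B/D; E; F; G; H] holding=C

pickup(H)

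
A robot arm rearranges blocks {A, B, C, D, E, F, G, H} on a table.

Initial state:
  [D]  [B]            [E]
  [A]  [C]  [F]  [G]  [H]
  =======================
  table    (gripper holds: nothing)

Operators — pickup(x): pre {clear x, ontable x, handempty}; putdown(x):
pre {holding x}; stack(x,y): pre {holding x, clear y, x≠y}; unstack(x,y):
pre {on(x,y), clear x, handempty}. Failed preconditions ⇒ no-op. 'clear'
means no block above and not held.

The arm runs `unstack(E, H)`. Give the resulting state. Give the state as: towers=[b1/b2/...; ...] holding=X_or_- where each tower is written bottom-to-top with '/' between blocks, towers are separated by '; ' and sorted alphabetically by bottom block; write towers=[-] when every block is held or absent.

before: towers=[A/D; C/B; F; G; H/E] holding=-
pre[unstack(E, H)]: on(E,H) ✓, clear(E) ✓, handempty ✓
all met → apply unstack(E, H)
after:  towers=[A/D; C/B; F; G; H] holding=E

towers=[A/D; C/B; F; G; H] holding=E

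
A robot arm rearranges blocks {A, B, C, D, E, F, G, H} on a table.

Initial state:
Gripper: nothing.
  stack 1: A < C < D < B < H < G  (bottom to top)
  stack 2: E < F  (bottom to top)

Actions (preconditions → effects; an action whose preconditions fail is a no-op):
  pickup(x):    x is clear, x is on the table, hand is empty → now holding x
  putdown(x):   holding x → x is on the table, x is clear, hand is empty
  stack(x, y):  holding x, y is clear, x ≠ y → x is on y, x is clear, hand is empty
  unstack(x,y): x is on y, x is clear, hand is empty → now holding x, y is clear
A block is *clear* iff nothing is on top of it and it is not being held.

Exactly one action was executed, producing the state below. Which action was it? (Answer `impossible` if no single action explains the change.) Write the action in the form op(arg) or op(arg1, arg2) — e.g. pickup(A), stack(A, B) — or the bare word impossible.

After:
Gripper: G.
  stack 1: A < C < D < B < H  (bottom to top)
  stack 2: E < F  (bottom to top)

target: towers=[A/C/D/B/H; E/F] holding=G
     unstack(G, H) → towers=[A/C/D/B/H; E/F] holding=G  ← match
     unstack(F, E) → towers=[A/C/D/B/H/G; E] holding=F

unstack(G, H)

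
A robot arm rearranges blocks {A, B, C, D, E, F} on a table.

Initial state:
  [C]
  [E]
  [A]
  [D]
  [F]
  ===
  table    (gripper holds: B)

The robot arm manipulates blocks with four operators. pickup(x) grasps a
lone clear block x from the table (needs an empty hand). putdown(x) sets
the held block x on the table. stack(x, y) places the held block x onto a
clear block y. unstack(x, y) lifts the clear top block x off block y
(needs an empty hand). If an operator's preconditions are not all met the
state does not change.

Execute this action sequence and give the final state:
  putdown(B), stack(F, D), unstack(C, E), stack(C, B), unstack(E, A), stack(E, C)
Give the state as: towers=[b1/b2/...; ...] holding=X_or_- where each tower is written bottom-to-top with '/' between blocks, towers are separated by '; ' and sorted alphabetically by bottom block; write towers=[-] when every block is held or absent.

step 1 (putdown(B)): towers=[B; F/D/A/E/C] holding=-
step 2 (stack(F, D)) [no-op]: towers=[B; F/D/A/E/C] holding=-
step 3 (unstack(C, E)): towers=[B; F/D/A/E] holding=C
step 4 (stack(C, B)): towers=[B/C; F/D/A/E] holding=-
step 5 (unstack(E, A)): towers=[B/C; F/D/A] holding=E
step 6 (stack(E, C)): towers=[B/C/E; F/D/A] holding=-

towers=[B/C/E; F/D/A] holding=-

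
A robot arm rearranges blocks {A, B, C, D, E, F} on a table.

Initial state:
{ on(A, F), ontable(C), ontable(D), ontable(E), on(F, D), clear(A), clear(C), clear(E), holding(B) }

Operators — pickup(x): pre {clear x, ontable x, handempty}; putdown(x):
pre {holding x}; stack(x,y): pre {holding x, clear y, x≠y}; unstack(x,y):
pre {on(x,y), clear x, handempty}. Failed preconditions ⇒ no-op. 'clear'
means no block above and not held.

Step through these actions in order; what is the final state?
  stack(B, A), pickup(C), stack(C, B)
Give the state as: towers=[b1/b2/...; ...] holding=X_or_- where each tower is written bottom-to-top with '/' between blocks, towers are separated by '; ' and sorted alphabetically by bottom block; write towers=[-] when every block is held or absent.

step 1 (stack(B, A)): towers=[C; D/F/A/B; E] holding=-
step 2 (pickup(C)): towers=[D/F/A/B; E] holding=C
step 3 (stack(C, B)): towers=[D/F/A/B/C; E] holding=-

towers=[D/F/A/B/C; E] holding=-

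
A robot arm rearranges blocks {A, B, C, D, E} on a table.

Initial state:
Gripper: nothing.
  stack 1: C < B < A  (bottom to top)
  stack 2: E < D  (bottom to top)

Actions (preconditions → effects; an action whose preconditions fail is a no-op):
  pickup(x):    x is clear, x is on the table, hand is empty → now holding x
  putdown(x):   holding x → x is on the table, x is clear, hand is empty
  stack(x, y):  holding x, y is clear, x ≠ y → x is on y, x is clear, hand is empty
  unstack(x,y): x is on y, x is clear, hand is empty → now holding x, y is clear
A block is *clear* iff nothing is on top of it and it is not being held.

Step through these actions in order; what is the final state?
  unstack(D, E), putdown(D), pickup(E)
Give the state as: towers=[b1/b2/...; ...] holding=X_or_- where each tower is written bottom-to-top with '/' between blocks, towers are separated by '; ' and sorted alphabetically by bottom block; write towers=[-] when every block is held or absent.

towers=[C/B/A; D] holding=E

step 1 (unstack(D, E)): towers=[C/B/A; E] holding=D
step 2 (putdown(D)): towers=[C/B/A; D; E] holding=-
step 3 (pickup(E)): towers=[C/B/A; D] holding=E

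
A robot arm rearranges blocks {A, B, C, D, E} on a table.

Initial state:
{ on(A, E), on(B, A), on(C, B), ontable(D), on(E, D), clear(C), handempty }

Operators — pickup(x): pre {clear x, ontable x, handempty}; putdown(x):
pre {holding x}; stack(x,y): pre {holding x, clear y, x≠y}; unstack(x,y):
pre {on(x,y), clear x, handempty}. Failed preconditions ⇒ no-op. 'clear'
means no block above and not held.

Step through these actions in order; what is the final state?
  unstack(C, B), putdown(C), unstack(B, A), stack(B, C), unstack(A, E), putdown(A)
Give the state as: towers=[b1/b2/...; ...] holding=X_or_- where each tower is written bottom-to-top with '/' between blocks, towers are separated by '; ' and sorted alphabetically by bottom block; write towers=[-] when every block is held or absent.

towers=[A; C/B; D/E] holding=-

step 1 (unstack(C, B)): towers=[D/E/A/B] holding=C
step 2 (putdown(C)): towers=[C; D/E/A/B] holding=-
step 3 (unstack(B, A)): towers=[C; D/E/A] holding=B
step 4 (stack(B, C)): towers=[C/B; D/E/A] holding=-
step 5 (unstack(A, E)): towers=[C/B; D/E] holding=A
step 6 (putdown(A)): towers=[A; C/B; D/E] holding=-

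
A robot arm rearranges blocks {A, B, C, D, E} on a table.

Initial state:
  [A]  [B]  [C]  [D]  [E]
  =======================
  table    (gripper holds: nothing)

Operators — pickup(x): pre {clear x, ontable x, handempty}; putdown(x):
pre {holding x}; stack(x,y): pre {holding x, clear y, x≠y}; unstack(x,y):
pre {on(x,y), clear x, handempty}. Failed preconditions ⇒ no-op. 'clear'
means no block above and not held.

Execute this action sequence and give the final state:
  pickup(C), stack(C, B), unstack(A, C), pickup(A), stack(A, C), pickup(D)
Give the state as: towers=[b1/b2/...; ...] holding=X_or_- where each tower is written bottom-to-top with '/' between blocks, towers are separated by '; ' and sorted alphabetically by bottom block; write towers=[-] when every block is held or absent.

step 1 (pickup(C)): towers=[A; B; D; E] holding=C
step 2 (stack(C, B)): towers=[A; B/C; D; E] holding=-
step 3 (unstack(A, C)) [no-op]: towers=[A; B/C; D; E] holding=-
step 4 (pickup(A)): towers=[B/C; D; E] holding=A
step 5 (stack(A, C)): towers=[B/C/A; D; E] holding=-
step 6 (pickup(D)): towers=[B/C/A; E] holding=D

towers=[B/C/A; E] holding=D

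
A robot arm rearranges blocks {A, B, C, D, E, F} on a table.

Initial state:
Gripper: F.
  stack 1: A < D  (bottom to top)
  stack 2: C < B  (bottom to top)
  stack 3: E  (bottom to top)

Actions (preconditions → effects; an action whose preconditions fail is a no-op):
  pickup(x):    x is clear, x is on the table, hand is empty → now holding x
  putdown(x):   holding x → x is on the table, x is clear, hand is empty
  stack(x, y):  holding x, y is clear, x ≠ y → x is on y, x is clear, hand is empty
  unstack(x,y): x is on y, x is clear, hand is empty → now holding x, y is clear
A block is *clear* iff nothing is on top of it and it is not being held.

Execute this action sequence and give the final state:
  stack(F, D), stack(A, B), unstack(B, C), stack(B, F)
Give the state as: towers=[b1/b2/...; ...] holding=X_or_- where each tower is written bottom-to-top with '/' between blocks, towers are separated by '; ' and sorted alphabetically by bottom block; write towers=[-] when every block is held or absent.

towers=[A/D/F/B; C; E] holding=-

step 1 (stack(F, D)): towers=[A/D/F; C/B; E] holding=-
step 2 (stack(A, B)) [no-op]: towers=[A/D/F; C/B; E] holding=-
step 3 (unstack(B, C)): towers=[A/D/F; C; E] holding=B
step 4 (stack(B, F)): towers=[A/D/F/B; C; E] holding=-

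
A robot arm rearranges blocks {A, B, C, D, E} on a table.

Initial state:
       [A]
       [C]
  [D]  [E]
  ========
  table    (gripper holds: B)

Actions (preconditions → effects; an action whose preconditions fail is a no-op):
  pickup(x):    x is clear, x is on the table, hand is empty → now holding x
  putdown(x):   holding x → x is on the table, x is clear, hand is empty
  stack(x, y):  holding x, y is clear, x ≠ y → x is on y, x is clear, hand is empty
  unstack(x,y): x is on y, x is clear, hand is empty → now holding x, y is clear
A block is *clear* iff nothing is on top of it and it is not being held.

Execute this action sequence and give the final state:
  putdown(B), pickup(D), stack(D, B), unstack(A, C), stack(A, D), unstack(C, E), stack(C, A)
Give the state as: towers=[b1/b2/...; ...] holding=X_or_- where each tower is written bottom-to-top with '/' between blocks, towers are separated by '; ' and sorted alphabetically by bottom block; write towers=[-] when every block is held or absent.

step 1 (putdown(B)): towers=[B; D; E/C/A] holding=-
step 2 (pickup(D)): towers=[B; E/C/A] holding=D
step 3 (stack(D, B)): towers=[B/D; E/C/A] holding=-
step 4 (unstack(A, C)): towers=[B/D; E/C] holding=A
step 5 (stack(A, D)): towers=[B/D/A; E/C] holding=-
step 6 (unstack(C, E)): towers=[B/D/A; E] holding=C
step 7 (stack(C, A)): towers=[B/D/A/C; E] holding=-

towers=[B/D/A/C; E] holding=-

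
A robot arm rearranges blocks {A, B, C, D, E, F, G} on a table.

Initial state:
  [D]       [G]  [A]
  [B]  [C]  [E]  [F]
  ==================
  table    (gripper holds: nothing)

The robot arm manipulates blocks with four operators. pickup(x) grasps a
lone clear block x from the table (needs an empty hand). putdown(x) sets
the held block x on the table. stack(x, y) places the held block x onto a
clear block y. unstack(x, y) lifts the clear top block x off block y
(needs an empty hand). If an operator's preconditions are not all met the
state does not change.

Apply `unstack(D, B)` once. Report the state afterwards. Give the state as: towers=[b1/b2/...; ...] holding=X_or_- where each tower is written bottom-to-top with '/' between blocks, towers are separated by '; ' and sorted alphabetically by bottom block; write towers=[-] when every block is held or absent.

before: towers=[B/D; C; E/G; F/A] holding=-
pre[unstack(D, B)]: on(D,B) ✓, clear(D) ✓, handempty ✓
all met → apply unstack(D, B)
after:  towers=[B; C; E/G; F/A] holding=D

towers=[B; C; E/G; F/A] holding=D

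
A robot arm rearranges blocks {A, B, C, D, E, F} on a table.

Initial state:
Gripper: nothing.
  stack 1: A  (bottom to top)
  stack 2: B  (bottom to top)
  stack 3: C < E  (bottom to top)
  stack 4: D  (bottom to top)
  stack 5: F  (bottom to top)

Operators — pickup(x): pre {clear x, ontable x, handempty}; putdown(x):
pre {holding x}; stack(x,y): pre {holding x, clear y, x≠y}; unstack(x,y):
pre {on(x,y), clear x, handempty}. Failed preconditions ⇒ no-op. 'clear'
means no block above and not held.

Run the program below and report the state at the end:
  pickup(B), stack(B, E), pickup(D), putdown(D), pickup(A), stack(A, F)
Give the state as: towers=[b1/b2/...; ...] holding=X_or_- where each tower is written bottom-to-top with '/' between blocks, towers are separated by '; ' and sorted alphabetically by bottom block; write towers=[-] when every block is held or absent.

towers=[C/E/B; D; F/A] holding=-

step 1 (pickup(B)): towers=[A; C/E; D; F] holding=B
step 2 (stack(B, E)): towers=[A; C/E/B; D; F] holding=-
step 3 (pickup(D)): towers=[A; C/E/B; F] holding=D
step 4 (putdown(D)): towers=[A; C/E/B; D; F] holding=-
step 5 (pickup(A)): towers=[C/E/B; D; F] holding=A
step 6 (stack(A, F)): towers=[C/E/B; D; F/A] holding=-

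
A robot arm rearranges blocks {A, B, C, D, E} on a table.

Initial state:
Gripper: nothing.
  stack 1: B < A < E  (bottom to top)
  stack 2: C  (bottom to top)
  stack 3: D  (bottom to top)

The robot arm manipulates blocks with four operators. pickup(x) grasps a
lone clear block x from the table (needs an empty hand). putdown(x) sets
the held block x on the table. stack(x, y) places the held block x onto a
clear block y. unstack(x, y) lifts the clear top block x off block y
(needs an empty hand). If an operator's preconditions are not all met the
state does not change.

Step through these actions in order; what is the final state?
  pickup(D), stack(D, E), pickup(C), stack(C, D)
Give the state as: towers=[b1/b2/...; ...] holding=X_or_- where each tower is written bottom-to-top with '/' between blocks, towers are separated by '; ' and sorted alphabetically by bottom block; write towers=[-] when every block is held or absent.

towers=[B/A/E/D/C] holding=-

step 1 (pickup(D)): towers=[B/A/E; C] holding=D
step 2 (stack(D, E)): towers=[B/A/E/D; C] holding=-
step 3 (pickup(C)): towers=[B/A/E/D] holding=C
step 4 (stack(C, D)): towers=[B/A/E/D/C] holding=-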